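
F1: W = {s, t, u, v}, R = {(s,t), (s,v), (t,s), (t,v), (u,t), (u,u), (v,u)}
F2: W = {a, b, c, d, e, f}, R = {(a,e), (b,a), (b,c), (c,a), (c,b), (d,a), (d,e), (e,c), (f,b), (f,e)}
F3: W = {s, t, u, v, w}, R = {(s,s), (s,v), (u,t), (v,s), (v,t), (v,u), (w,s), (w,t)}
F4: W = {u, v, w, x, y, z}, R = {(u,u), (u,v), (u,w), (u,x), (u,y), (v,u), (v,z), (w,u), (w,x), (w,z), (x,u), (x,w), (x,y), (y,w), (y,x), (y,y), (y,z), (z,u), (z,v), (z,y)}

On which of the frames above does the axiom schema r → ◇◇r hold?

Frame correspondent (Sahlqvist): ∀x ∃w (x = w ∧ xR²w) — i.e. a generalized confluence (Geach) condition.
F1: fails — at v but no w with v=w and vR²w.
F2: fails — at a but no w with a=w and aR²w.
F3: fails — at t but no w* with t=w* and tR²w*.
F4: satisfies the condition.

F4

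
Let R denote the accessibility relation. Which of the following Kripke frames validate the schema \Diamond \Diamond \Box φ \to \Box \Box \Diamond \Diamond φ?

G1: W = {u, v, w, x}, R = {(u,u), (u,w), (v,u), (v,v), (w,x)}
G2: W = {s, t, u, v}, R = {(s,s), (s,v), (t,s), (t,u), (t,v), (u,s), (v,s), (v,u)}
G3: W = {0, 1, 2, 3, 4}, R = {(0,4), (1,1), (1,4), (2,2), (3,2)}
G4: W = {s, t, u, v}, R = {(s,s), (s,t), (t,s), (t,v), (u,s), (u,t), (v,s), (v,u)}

This is the axiom for a generalized confluence (Geach) condition; its first-order frame correspondent is \forall x \forall y \forall z ((x R^2 y \wedge x R^2 z) \to \exists w (yRw \wedge z R^2 w)).
G1: fails — uR²u, uR²w but no t with uRt and wR²t.
G2: satisfies the condition.
G3: fails — 1R²1, 1R²4 but no w with 1Rw and 4R²w.
G4: satisfies the condition.
Valid on: G2, G4.

G2, G4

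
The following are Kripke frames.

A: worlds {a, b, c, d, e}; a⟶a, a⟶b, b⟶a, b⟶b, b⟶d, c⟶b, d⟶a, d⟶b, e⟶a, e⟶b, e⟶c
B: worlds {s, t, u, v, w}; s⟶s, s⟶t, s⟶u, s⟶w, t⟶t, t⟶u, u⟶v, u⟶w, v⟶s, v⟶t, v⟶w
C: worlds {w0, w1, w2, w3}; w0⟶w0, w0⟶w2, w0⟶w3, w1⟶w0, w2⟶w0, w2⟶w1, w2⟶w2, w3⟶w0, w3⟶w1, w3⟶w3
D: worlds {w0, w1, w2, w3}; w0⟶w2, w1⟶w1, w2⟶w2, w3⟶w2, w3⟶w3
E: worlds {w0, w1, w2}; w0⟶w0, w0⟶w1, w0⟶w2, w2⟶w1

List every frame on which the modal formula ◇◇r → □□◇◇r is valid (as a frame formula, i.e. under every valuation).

A

This is the axiom for a generalized confluence (Geach) condition; its first-order frame correspondent is ∀x ∀y ∀z ((xR²y ∧ xR²z) → ∃w (y = w ∧ zR²w)).
A: satisfies the condition.
B: fails — sR²s, sR²t but no w* with s=w* and tR²w*.
C: fails — w0R²w1, w0R²w1 but no w with w1=w and w1R²w.
D: fails — w3R²w3, w3R²w2 but no w with w3=w and w2R²w.
E: fails — w0R²w0, w0R²w1 but no w with w0=w and w1R²w.
Valid on: A.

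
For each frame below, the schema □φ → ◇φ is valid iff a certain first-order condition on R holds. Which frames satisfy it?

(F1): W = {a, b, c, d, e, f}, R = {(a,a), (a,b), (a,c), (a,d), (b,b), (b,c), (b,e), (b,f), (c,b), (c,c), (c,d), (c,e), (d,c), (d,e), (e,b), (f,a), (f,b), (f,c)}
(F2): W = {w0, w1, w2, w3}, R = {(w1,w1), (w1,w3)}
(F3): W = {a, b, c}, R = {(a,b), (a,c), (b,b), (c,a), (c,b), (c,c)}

(F1), (F3)

The schema corresponds to seriality: ∀x ∃y Rxy.
(F1): ✓.
(F2): fails — world w0 has no successor.
(F3): ✓.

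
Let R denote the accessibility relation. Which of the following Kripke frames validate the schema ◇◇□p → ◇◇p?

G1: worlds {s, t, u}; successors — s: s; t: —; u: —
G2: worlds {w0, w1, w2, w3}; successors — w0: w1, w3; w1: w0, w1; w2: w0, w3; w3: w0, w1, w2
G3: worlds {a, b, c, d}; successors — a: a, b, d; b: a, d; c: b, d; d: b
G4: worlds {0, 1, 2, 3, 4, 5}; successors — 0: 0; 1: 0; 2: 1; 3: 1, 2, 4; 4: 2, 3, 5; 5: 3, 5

Frame correspondent (Sahlqvist): ∀x ∀y (xR²y → ∃w (yRw ∧ xR²w)) — i.e. a generalized confluence (Geach) condition.
G1: satisfies the condition.
G2: satisfies the condition.
G3: fails — dR²d but no w with dRw and dR²w.
G4: fails — 4R²1 but no w with 1Rw and 4R²w.
Valid on: G1, G2.

G1, G2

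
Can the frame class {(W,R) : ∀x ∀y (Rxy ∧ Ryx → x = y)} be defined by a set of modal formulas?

Not definable by any modal formula

Any modally definable frame class is closed under surjective bounded morphisms.
The 4-cycle (worlds s,t,u,v with s→t→u→v→s) is antisymmetric. Sending even-indexed worlds to • and odd-indexed worlds to ∘ is a surjective bounded morphism onto the two-world frame with •↔∘, which is not antisymmetric.
So no modal formula (or set of formulas) defines exactly the antisymmetric frames.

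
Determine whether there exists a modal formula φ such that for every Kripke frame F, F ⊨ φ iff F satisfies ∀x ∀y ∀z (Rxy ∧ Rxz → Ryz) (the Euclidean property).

Yes, by ◇p → □◇p

This is a Sahlqvist condition; the 5 axiom ◇p → □◇p defines it.
Suppose ◇p→□◇p is valid. Take Rxy, Rxz and set V(p)={y}. Then ◇p at x, so □◇p at x, so ◇p at z, so some w with Rzw has p; w=y, i.e. Rzy. By symmetry of the argument, Ryz.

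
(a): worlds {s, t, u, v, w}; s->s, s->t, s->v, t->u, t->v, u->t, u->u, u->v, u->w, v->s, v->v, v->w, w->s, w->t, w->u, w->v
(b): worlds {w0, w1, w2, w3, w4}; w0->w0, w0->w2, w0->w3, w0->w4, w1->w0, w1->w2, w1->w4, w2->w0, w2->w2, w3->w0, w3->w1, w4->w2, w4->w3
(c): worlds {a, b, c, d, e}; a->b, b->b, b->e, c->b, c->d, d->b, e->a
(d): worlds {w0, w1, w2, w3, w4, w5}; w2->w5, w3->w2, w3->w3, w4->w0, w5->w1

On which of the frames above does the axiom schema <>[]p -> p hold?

The schema corresponds to symmetry: forall x forall y (Rxy -> Ryx).
(a): fails — Ruv but not Rvu.
(b): fails — Rw1w2 but not Rw2w1.
(c): fails — Rcd but not Rdc.
(d): fails — Rw3w2 but not Rw2w3.
Valid on no frame.

none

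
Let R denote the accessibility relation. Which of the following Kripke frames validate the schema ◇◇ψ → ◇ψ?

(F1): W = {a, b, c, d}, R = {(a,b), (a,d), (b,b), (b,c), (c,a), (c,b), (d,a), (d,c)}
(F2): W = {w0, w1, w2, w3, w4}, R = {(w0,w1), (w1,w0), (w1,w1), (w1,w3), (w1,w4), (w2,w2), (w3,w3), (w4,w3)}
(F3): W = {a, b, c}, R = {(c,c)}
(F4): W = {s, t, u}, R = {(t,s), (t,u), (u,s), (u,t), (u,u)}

This is the axiom for transitivity; its first-order frame correspondent is ∀x ∀y ∀z (Rxy ∧ Ryz → Rxz).
(F1): fails — Rbc and Rca but not Rba.
(F2): fails — Rw0w1 and Rw1w0 but not Rw0w0.
(F3): holds.
(F4): fails — Rtu and Rut but not Rtt.

(F3)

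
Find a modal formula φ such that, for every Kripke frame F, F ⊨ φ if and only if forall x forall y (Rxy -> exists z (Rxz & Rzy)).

The condition is density. The C4 schema □□r → □r defines it.
Suppose □□r→□r is valid. Take Rxy and set V(r)={w : xR²w}. Then □□r at x, so □r at x, so r at y, i.e. ∃z(Rxz∧Rzy).

□□r → □r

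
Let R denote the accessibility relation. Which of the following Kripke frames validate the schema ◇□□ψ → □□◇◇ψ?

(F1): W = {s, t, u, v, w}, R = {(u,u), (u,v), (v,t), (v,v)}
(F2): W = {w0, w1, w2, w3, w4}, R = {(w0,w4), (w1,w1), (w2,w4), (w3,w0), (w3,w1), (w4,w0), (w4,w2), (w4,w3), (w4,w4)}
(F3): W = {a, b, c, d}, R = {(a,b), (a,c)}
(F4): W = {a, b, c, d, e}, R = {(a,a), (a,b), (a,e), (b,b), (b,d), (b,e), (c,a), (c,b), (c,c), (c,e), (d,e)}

(F3)

The schema corresponds to a generalized confluence (Geach) condition: ∀x ∀y ∀z ((xRy ∧ xR²z) → ∃w (yR²w ∧ zR²w)).
(F1): fails — uRu, uR²t but no w* with uR²w* and tR²w*.
(F2): fails — w3Rw0, w3R²w1 but no w with w0R²w and w1R²w.
(F3): ✓.
(F4): fails — aRa, aR²d but no w with aR²w and dR²w.
Valid on: (F3).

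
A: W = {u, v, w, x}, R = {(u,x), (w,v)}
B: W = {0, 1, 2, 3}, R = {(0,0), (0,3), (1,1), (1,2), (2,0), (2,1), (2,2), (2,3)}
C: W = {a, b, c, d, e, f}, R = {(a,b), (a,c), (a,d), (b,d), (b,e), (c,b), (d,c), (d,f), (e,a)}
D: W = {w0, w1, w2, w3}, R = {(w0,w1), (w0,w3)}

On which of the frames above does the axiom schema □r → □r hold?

A, B, C, D

Frame correspondent (Sahlqvist): ∀x ∀z (xRz → ∃w (xRw ∧ z = w)) — i.e. a generalized confluence (Geach) condition.
A: holds.
B: holds.
C: holds.
D: holds.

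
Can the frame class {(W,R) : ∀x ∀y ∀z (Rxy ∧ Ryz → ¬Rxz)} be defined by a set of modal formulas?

Modal frame validity is preserved under surjective bounded morphisms.
The 3-cycle (worlds s,t,u with s→t→u→s) is intransitive. Mapping every world to a single reflexive point • is a surjective bounded morphism; the reflexive point is not intransitive (R••∧R•• but R••).
So the class is not modally definable.

No — not modally definable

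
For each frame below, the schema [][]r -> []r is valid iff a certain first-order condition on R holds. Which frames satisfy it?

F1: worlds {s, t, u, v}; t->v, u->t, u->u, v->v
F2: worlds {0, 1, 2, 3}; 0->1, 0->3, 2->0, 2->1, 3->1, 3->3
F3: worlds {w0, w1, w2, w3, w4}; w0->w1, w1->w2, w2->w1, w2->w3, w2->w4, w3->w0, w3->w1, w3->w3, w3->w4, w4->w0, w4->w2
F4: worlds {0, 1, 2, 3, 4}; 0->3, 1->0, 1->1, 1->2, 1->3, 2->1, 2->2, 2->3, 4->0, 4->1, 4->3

This is the axiom for density; its first-order frame correspondent is forall x forall y (Rxy -> exists z (Rxz & Rzy)).
F1: ✓.
F2: fails — R20 but no z with R2z and Rz0.
F3: fails — Rw1w2 but no z with Rw1z and Rzw2.
F4: fails — R03 but no z with R0z and Rz3.
Valid on: F1.

F1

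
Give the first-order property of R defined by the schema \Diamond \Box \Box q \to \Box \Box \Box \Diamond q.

This is a Sahlqvist (Geach-type) schema ◇^1□^2q → □^3◇^1q.
Minimal-valuation argument: fix x; take any y with xR^1y and any z with xR^3z. Set V(q) to the set of worlds R-reachable from y in exactly 2 steps. Then □^2q holds at y, so the antecedent holds at x; validity forces ◇^1q at z, giving a w with zR^1w and yR^2w.
First-order correspondent: \forall x \forall y \forall z ((xRy \wedge x R^3 z) \to \exists w (y R^2 w \wedge zRw)).

\forall x \forall y \forall z ((xRy \wedge x R^3 z) \to \exists w (y R^2 w \wedge zRw))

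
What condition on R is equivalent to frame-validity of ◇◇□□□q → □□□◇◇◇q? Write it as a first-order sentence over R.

This is a Sahlqvist (Geach-type) schema ◇^2□^3q → □^3◇^3q.
Minimal-valuation argument: fix x; take any y with xR^2y and any z with xR^3z. Set V(q) to the set of worlds R-reachable from y in exactly 3 steps. Then □^3q holds at y, so the antecedent holds at x; validity forces ◇^3q at z, giving a w with zR^3w and yR^3w.
First-order correspondent: ∀x ∀y ∀z ((xR²y ∧ xR³z) → ∃w (yR³w ∧ zR³w)).

∀x ∀y ∀z ((xR²y ∧ xR³z) → ∃w (yR³w ∧ zR³w))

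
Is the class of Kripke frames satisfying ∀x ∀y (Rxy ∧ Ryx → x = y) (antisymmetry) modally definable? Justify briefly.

Modal frame validity is preserved under surjective bounded morphisms.
The 4-cycle (worlds a,b,c,d with a→b→c→d→a) is antisymmetric. Sending even-indexed worlds to • and odd-indexed worlds to ∘ is a surjective bounded morphism onto the two-world frame with •↔∘, which is not antisymmetric.
So the class is not modally definable.

No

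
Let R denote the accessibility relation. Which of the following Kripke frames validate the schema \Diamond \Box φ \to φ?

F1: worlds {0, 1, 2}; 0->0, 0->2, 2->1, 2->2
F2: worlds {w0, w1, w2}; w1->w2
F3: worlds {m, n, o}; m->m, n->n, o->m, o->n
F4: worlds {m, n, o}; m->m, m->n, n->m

F4

Frame correspondent (Sahlqvist): \forall x \forall y (Rxy \to Ryx) — i.e. symmetry.
F1: fails — R21 but not R12.
F2: fails — Rw1w2 but not Rw2w1.
F3: fails — Rom but not Rmo.
F4: condition met.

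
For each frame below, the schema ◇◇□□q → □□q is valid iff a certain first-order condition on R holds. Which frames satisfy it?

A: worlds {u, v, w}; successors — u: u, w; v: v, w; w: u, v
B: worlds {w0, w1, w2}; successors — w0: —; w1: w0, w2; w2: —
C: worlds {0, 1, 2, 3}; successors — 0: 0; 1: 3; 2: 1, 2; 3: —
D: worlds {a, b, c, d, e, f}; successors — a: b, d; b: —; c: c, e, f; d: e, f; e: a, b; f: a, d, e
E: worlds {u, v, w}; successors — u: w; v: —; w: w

A, B, E

This is the axiom for a generalized confluence (Geach) condition; its first-order frame correspondent is ∀x ∀y ∀z ((xR²y ∧ xR²z) → ∃w (yR²w ∧ z = w)).
A: holds.
B: holds.
C: fails — 2R²1, 2R²1 but no w with 1R²w and 1=w.
D: fails — aR²e, aR²e but no w with eR²w and e=w.
E: holds.
Valid on: A, B, E.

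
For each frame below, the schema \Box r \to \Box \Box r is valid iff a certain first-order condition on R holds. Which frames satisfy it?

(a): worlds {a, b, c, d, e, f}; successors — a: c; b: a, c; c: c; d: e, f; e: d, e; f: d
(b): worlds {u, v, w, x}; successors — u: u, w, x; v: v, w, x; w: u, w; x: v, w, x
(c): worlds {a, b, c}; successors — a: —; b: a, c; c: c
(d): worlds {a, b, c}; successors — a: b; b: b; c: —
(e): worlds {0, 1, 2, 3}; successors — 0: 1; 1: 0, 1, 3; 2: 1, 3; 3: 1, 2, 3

(c), (d)

This is the axiom for transitivity; its first-order frame correspondent is \forall x \forall y \forall z (Rxy \wedge Ryz \to Rxz).
(a): fails — Rde and Red but not Rdd.
(b): fails — Rxw and Rwu but not Rxu.
(c): ✓.
(d): ✓.
(e): fails — R31 and R10 but not R30.
Valid on: (c), (d).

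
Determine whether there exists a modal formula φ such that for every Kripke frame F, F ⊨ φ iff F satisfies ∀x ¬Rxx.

No

Modal frame validity is preserved under surjective bounded morphisms.
The 5-cycle (worlds a,b,c,d,e with a→b→c→d→e→a) is irreflexive, and the map sending every world to a single reflexive point • is a surjective bounded morphism (forth: every edge maps to (•,•); back: every world has a successor). So any modal formula valid on the 5-cycle is also valid on the reflexive point, which is not irreflexive.
So the class is not modally definable.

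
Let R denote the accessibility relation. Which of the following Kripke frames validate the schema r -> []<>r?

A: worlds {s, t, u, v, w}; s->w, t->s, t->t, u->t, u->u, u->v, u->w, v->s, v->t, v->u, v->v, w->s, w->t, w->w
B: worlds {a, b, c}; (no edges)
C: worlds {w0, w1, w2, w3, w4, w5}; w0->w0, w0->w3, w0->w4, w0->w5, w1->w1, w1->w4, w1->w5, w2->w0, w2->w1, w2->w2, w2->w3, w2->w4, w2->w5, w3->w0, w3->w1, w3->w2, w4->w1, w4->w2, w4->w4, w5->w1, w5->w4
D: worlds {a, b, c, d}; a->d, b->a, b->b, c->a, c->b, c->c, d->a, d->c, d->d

B

The schema corresponds to symmetry: forall x forall y (Rxy -> Ryx).
A: fails — Rwt but not Rtw.
B: ✓.
C: fails — Rw3w1 but not Rw1w3.
D: fails — Rdc but not Rcd.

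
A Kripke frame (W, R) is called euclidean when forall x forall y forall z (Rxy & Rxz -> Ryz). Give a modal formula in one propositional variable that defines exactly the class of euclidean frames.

◇p → □◇p

The condition is the Euclidean property. The 5 schema ◇p → □◇p defines it.
Suppose ◇p→□◇p is valid. Take Rxy, Rxz and set V(p)={y}. Then ◇p at x, so □◇p at x, so ◇p at z, so some w with Rzw has p; w=y, i.e. Rzy. By symmetry of the argument, Ryz.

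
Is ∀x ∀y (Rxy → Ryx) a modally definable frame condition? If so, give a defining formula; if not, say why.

This is a Sahlqvist condition; the B axiom p → □◇p defines it.
Suppose p→□◇p is valid. Take Rxy and set V(p)={x}. Then p at x, so □◇p at x, so ◇p at y, so some z with Ryz has p; z=x, i.e. Ryx.

Definable; p → □◇p defines it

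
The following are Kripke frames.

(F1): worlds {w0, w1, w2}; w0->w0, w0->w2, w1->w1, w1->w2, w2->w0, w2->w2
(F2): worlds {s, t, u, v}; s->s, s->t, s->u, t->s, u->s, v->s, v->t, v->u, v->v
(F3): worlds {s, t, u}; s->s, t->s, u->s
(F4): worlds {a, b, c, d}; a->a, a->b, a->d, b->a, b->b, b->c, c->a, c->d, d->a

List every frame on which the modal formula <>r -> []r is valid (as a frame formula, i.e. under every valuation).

(F3)

Frame correspondent (Sahlqvist): forall x forall y forall z (Rxy & Rxz -> y = z) — i.e. partial functionality.
(F1): fails — w0 sees both w0 and w2.
(F2): fails — s sees both s and t.
(F3): holds.
(F4): fails — a sees both a and b.
Valid on: (F3).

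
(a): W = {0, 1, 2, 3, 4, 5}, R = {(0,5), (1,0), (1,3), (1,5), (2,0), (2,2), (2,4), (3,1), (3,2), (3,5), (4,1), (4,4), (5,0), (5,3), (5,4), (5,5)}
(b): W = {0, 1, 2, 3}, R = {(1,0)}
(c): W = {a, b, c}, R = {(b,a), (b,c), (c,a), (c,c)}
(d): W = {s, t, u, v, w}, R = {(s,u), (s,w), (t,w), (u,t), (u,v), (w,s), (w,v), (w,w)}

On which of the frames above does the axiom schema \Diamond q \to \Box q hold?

(b)

This is the axiom for partial functionality; its first-order frame correspondent is \forall x \forall y \forall z (Rxy \wedge Rxz \to y = z).
(a): fails — 1 sees both 0 and 3.
(b): satisfies the condition.
(c): fails — b sees both a and c.
(d): fails — s sees both u and w.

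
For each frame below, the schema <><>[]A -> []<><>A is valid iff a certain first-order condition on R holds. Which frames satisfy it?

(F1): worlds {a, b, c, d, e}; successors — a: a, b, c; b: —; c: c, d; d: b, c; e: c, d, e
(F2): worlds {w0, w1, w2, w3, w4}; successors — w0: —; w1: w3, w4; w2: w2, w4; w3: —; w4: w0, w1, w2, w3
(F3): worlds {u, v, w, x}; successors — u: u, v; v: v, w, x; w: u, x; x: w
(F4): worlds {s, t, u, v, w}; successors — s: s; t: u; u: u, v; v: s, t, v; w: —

none

Frame correspondent (Sahlqvist): forall x forall y forall z ((x R^2 y & xRz) -> exists w (yRw & z R^2 w)) — i.e. a generalized confluence (Geach) condition.
(F1): fails — aR²a, aRb but no w with aRw and bR²w.
(F2): fails — w1R²w0, w1Rw3 but no w with w0Rw and w3R²w.
(F3): fails — vR²x, vRx but no t with xRt and xR²t.
(F4): fails — vR²s, vRt but no w* with sRw* and tR²w*.
Valid on no frame.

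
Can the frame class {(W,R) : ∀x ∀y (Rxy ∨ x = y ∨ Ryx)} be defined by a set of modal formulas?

Any modally definable frame class is closed under disjoint unions.
Take 4 disjoint single-world reflexive frames: each is trivially connected, but their disjoint union has 4 worlds with no edge between distinct components, so it is not connected.
So the class is not modally definable.

No — not modally definable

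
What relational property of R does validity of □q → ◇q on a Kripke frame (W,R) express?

Suppose □q→◇q is valid. At any x set V(q)=W. Then □q at x, so ◇q at x, so x has a successor.
Conversely, any frame satisfying ∀x ∃y Rxy validates the schema.
So the correspondent is seriality.

seriality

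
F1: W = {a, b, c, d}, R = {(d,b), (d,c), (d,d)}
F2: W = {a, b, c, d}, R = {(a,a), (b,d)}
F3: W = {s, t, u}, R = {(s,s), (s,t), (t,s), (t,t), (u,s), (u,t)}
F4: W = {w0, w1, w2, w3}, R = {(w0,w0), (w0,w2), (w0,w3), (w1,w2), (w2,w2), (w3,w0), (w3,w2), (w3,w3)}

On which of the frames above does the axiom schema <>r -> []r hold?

F2

This is the axiom for partial functionality; its first-order frame correspondent is forall x forall y forall z (Rxy & Rxz -> y = z).
F1: fails — d sees both b and c.
F2: satisfies the condition.
F3: fails — s sees both s and t.
F4: fails — w0 sees both w0 and w2.
Valid on: F2.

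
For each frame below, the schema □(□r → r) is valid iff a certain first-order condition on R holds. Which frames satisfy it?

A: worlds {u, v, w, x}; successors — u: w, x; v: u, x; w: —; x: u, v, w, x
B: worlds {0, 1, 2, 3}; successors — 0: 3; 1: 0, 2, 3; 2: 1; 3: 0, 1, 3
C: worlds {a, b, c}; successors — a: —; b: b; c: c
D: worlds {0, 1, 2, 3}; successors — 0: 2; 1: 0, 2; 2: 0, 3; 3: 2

This is the axiom for shift-reflexivity; its first-order frame correspondent is ∀x ∀y (Rxy → Ryy).
A: fails — Rxw but not Rww.
B: fails — R10 but not R00.
C: satisfies the condition.
D: fails — R10 but not R00.
Valid on: C.

C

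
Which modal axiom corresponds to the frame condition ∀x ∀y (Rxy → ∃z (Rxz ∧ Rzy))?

□□q → □q

The condition is density. The C4 schema □□q → □q defines it.
Suppose □□q→□q is valid. Take Rxy and set V(q)={w : xR²w}. Then □□q at x, so □q at x, so q at y, i.e. ∃z(Rxz∧Rzy).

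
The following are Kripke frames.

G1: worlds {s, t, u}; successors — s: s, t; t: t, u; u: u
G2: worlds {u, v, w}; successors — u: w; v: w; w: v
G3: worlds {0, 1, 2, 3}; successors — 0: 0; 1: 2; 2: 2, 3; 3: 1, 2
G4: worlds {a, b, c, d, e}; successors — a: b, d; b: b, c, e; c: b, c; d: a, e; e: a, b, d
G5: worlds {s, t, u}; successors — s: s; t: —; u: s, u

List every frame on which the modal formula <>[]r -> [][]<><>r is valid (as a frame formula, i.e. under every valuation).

The schema corresponds to a generalized confluence (Geach) condition: forall x forall y forall z ((xRy & x R^2 z) -> exists w (yRw & z R^2 w)).
G1: fails — sRs, sR²u but no w with sRw and uR²w.
G2: ✓.
G3: ✓.
G4: ✓.
G5: ✓.

G2, G3, G4, G5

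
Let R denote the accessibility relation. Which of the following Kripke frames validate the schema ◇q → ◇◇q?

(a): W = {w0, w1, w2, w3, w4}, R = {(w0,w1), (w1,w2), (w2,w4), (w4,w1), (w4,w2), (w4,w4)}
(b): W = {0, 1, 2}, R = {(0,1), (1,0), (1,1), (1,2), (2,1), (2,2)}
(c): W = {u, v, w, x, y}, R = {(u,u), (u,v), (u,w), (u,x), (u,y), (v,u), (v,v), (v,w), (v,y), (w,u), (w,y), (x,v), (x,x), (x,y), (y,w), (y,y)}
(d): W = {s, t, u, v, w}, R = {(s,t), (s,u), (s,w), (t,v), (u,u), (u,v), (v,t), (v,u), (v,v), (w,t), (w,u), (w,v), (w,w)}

The schema corresponds to a generalized confluence (Geach) condition: ∀x ∀y (xRy → ∃w (y = w ∧ xR²w)).
(a): fails — w0Rw1 but no w with w1=w and w0R²w.
(b): condition met.
(c): condition met.
(d): condition met.
Valid on: (b), (c), (d).

(b), (c), (d)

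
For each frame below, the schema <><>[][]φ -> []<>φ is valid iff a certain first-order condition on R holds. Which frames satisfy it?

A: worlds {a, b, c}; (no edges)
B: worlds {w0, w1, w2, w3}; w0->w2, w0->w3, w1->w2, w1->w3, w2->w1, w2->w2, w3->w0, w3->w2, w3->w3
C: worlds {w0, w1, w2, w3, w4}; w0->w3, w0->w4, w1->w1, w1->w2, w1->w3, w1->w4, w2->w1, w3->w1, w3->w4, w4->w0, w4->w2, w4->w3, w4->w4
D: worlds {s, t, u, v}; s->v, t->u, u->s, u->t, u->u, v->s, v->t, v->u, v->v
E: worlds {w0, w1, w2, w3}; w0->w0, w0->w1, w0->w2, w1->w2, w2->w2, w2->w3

A, B, C

Frame correspondent (Sahlqvist): forall x forall y forall z ((x R^2 y & xRz) -> exists w (y R^2 w & zRw)) — i.e. a generalized confluence (Geach) condition.
A: ✓.
B: ✓.
C: ✓.
D: fails — uR²t, uRs but no w with tR²w and sRw.
E: fails — w0R²w3, w0Rw0 but no w with w3R²w and w0Rw.
Valid on: A, B, C.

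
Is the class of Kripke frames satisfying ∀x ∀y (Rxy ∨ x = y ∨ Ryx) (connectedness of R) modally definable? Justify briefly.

Modal frame validity is preserved under disjoint unions.
Take 3 disjoint single-world reflexive frames: each is trivially connected, but their disjoint union has 3 worlds with no edge between distinct components, so it is not connected.
Hence connectedness of R is not modally definable.

Not definable by any modal formula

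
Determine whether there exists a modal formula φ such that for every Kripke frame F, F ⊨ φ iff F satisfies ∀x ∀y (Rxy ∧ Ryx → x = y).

Not modally definable

Modal frame validity is preserved under surjective bounded morphisms.
The 6-cycle (worlds 0,1,2,3,4,5 with 0→1→2→3→4→5→0) is antisymmetric. Sending even-indexed worlds to • and odd-indexed worlds to ∘ is a surjective bounded morphism onto the two-world frame with •↔∘, which is not antisymmetric.
Hence antisymmetry is not modally definable.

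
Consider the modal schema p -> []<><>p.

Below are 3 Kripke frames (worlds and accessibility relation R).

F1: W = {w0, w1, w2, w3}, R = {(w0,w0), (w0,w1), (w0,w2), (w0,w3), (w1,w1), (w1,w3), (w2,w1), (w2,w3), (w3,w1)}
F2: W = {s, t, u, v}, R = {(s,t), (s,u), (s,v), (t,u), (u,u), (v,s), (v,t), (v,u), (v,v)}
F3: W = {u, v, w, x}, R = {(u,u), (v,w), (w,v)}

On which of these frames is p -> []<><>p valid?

none

This is the axiom for a generalized confluence (Geach) condition; its first-order frame correspondent is forall x forall z (xRz -> exists w (x = w & z R^2 w)).
F1: fails — w0Rw1 but no w with w0=w and w1R²w.
F2: fails — sRt but no w with s=w and tR²w.
F3: fails — vRw but no t with v=t and wR²t.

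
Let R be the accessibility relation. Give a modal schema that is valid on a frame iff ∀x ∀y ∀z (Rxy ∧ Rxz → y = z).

The condition is partial functionality. The CD schema ◇q → □q defines it.

◇q → □q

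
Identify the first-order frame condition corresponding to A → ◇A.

reflexivity: ∀x Rxx

This is a form of the T axiom.
It corresponds to reflexivity: ∀x Rxx.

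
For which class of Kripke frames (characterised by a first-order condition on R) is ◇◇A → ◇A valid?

transitivity: ∀x ∀y ∀z (Rxy ∧ Ryz → Rxz)

This is a form of the 4 axiom.
It corresponds to transitivity: ∀x ∀y ∀z (Rxy ∧ Ryz → Rxz).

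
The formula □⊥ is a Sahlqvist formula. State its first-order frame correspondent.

emptiness of R: ∀x ∀y ¬Rxy

This schema is the Ver axiom.
It corresponds to emptiness of R: ∀x ∀y ¬Rxy.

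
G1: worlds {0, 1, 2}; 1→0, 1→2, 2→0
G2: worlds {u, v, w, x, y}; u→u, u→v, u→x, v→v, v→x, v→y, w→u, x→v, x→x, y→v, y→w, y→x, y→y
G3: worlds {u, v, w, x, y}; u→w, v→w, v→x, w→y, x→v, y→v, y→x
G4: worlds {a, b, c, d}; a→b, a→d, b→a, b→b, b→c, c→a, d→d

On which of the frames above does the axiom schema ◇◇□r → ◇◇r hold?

This is the axiom for a generalized confluence (Geach) condition; its first-order frame correspondent is ∀x ∀y (xR²y → ∃w (yRw ∧ xR²w)).
G1: fails — 1R²0 but no w with 0Rw and 1R²w.
G2: fails — vR²w but no t with wRt and vR²t.
G3: fails — uR²y but no t with yRt and uR²t.
G4: ✓.
Valid on: G4.

G4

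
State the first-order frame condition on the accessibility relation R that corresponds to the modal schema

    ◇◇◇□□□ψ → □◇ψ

∀x ∀y ∀z ((xR³y ∧ xRz) → ∃w (yR³w ∧ zRw))

This is a Sahlqvist (Geach-type) schema ◇^3□^3ψ → □^1◇^1ψ.
First-order correspondent: ∀x ∀y ∀z ((xR³y ∧ xRz) → ∃w (yR³w ∧ zRw)).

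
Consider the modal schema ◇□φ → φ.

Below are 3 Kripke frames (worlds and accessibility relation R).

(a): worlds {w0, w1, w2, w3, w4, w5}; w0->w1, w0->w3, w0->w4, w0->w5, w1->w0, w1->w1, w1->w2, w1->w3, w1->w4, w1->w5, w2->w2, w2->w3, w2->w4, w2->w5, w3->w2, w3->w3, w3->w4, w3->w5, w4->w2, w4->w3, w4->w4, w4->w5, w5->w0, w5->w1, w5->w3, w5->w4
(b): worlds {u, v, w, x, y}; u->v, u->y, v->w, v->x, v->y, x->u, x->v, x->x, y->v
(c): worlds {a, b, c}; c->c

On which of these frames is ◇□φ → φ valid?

(c)

This is the axiom for a generalized confluence (Geach) condition; its first-order frame correspondent is ∀x ∀y (xRy → ∃w (yRw ∧ x = w)).
(a): fails — w0Rw3 but no w with w3Rw and w0=w.
(b): fails — uRv but no t with vRt and u=t.
(c): condition met.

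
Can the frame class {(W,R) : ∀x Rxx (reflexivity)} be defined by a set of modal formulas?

Definable; □p → p defines it

The condition is reflexivity. A defining modal formula is □p → p.
Suppose □p→p is valid. At any x set V(p)={w : Rxw}. Then □p holds at x, so p holds at x, i.e. Rxx.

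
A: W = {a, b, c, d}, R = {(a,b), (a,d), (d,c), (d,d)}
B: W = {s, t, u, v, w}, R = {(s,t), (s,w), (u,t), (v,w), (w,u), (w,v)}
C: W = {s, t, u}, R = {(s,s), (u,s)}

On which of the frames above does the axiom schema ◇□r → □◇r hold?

The schema corresponds to convergence: ∀x ∀y ∀z (Rxy ∧ Rxz → ∃w (Ryw ∧ Rzw)).
A: fails — Rad and Rab but d and b have no common successor.
B: fails — Rsw and Rst but w and t have no common successor.
C: satisfies the condition.

C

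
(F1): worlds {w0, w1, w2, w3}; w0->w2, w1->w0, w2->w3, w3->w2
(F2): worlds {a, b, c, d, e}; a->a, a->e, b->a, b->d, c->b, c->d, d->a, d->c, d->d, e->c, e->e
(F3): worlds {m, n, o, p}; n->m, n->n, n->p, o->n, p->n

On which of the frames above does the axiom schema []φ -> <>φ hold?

This is the axiom for seriality; its first-order frame correspondent is forall x exists y Rxy.
(F1): ✓.
(F2): ✓.
(F3): fails — world m has no successor.
Valid on: (F1), (F2).

(F1), (F2)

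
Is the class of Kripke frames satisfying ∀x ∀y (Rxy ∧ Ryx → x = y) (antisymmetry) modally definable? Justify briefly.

If a class were modally definable it would be closed under surjective bounded morphisms (Goldblatt–Thomason).
The 4-cycle (worlds a,b,c,d with a→b→c→d→a) is antisymmetric. Sending even-indexed worlds to • and odd-indexed worlds to ∘ is a surjective bounded morphism onto the two-world frame with •↔∘, which is not antisymmetric.
So the class is not modally definable.

No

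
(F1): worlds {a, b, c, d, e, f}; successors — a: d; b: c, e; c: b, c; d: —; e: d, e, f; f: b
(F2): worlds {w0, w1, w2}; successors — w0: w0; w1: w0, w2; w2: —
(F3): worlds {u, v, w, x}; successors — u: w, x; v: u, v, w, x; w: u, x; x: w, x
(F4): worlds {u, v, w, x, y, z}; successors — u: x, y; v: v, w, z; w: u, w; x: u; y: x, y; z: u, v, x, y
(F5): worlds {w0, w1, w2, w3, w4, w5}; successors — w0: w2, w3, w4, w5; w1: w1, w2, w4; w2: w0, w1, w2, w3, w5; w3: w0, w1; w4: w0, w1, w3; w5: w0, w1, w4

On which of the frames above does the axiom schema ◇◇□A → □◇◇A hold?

Frame correspondent (Sahlqvist): ∀x ∀y ∀z ((xR²y ∧ xRz) → ∃w (yRw ∧ zR²w)) — i.e. a generalized confluence (Geach) condition.
(F1): fails — bR²d, bRc but no w with dRw and cR²w.
(F2): fails — w1R²w0, w1Rw2 but no w with w0Rw and w2R²w.
(F3): holds.
(F4): fails — uR²x, uRx but no t with xRt and xR²t.
(F5): holds.

(F3), (F5)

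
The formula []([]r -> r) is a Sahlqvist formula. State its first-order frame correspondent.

shift-reflexivity

Suppose □(□r→r) is valid. Take Rxy and set V(r)={w : Ryw}. Then at y, □r holds; since □(□r→r) at x, □r→r at y, so r at y, i.e. Ryy.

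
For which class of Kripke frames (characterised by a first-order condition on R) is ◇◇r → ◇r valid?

Transitivity

This is a form of the 4 axiom.
Its frame correspondent is transitivity — ∀x ∀y ∀z (Rxy ∧ Ryz → Rxz).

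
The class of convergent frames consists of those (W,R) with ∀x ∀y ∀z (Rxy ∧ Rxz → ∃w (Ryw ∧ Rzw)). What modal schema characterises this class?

The condition is convergence. The .2 schema ◇□ψ → □◇ψ defines it.
Suppose ◇□ψ→□◇ψ is valid. Take Rxy, Rxz and set V(ψ)={w : Ryw}. Then □ψ at y so ◇□ψ at x, so □◇ψ at x, so ◇ψ at z, giving w with Rzw and Ryw.

◇□ψ → □◇ψ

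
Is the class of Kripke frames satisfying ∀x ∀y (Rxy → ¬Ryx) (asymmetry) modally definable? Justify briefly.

Modal frame validity is preserved under surjective bounded morphisms.
The 5-cycle (worlds 0,1,2,3,4 with 0→1→2→3→4→0) is asymmetric. Mapping every world to a single reflexive point • is a surjective bounded morphism, and the reflexive point is not asymmetric (R•• but asymmetry requires ¬R••).
Hence asymmetry is not modally definable.

Not definable by any modal formula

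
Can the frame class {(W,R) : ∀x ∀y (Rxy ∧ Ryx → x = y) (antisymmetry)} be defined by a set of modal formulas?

Modal frame validity is preserved under surjective bounded morphisms.
The 6-cycle (worlds a,b,c,d,e,f with a→b→c→d→e→f→a) is antisymmetric. Sending even-indexed worlds to a and odd-indexed worlds to b is a surjective bounded morphism onto the two-world frame with a↔b, which is not antisymmetric.
Hence antisymmetry is not modally definable.

Not definable by any modal formula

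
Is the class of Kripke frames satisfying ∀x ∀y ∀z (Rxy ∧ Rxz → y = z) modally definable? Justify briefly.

Yes — defined by ◇r → □r

This is a Sahlqvist condition; the CD axiom ◇r → □r defines it.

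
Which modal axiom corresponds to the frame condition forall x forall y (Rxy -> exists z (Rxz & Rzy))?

□□p → □p

The condition is density. The C4 schema □□p → □p defines it.
Suppose □□p→□p is valid. Take Rxy and set V(p)={w : xR²w}. Then □□p at x, so □p at x, so p at y, i.e. ∃z(Rxz∧Rzy).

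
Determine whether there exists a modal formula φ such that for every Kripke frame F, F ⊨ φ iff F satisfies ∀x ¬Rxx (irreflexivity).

No — not modally definable

If a class were modally definable it would be closed under surjective bounded morphisms (Goldblatt–Thomason).
The 3-cycle (worlds a,b,c with a→b→c→a) is irreflexive, and the map sending every world to a single reflexive point • is a surjective bounded morphism (forth: every edge maps to (•,•); back: every world has a successor). So any modal formula valid on the 3-cycle is also valid on the reflexive point, which is not irreflexive.
Hence irreflexivity is not modally definable.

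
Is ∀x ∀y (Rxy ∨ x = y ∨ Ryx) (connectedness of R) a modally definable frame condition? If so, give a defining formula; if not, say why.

Any modally definable frame class is closed under disjoint unions.
Take 3 disjoint single-world reflexive frames: each is trivially connected, but their disjoint union has 3 worlds with no edge between distinct components, so it is not connected.
So no modal formula (or set of formulas) defines exactly the connected frames.

No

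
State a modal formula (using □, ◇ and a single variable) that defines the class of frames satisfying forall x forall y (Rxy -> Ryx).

This is symmetry; the standard corresponding axiom is B: s → □◇s.
Suppose s→□◇s is valid. Take Rxy and set V(s)={x}. Then s at x, so □◇s at x, so ◇s at y, so some z with Ryz has s; z=x, i.e. Ryx.

s → □◇s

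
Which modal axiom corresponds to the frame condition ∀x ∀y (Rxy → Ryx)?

s → □◇s

The condition is symmetry. The B schema s → □◇s defines it.
Suppose s→□◇s is valid. Take Rxy and set V(s)={x}. Then s at x, so □◇s at x, so ◇s at y, so some z with Ryz has s; z=x, i.e. Ryx.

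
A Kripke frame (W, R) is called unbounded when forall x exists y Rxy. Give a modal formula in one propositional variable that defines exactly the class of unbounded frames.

This is seriality; the standard corresponding axiom is D: □q → ◇q.
Suppose □q→◇q is valid. At any x set V(q)=W. Then □q at x, so ◇q at x, so x has a successor.

□q → ◇q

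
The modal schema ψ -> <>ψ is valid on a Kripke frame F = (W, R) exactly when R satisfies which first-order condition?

Reflexivity

Equivalently (dual form): □ψ → ψ.
Suppose □ψ→ψ is valid. At any x set V(ψ)={w : Rxw}. Then □ψ holds at x, so ψ holds at x, i.e. Rxx.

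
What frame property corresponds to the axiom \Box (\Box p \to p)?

shift-reflexivity: \forall x \forall y (Rxy \to Ryy)

Suppose □(□p→p) is valid. Take Rxy and set V(p)={w : Ryw}. Then at y, □p holds; since □(□p→p) at x, □p→p at y, so p at y, i.e. Ryy.
Conversely, on a frame with shift-reflexivity the schema holds at every world under every valuation.
So the correspondent is shift-reflexivity.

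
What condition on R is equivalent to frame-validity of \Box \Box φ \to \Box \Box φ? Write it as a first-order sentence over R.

This is a Sahlqvist (Geach-type) schema ◇^0□^2φ → □^2◇^0φ.
Minimal-valuation argument: fix x; take any y with xR^0y and any z with xR^2z. Set V(φ) to the set of worlds R-reachable from y in exactly 2 steps. Then □^2φ holds at y, so the antecedent holds at x; validity forces ◇^0φ at z, giving a w with zR^0w and yR^2w.
First-order correspondent: \forall x \forall z (x R^2 z \to \exists w (x R^2 w \wedge z = w)).

\forall x \forall z (x R^2 z \to \exists w (x R^2 w \wedge z = w))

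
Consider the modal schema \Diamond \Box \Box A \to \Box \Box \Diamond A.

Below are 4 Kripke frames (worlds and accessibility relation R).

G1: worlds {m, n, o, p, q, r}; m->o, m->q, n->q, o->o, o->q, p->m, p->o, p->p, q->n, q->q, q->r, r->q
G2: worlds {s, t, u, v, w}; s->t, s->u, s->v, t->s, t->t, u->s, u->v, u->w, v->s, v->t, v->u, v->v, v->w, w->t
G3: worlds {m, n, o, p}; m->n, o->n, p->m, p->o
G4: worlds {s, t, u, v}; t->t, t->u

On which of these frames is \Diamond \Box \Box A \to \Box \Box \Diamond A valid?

This is the axiom for a generalized confluence (Geach) condition; its first-order frame correspondent is \forall x \forall y \forall z ((xRy \wedge x R^2 z) \to \exists w (y R^2 w \wedge zRw)).
G1: ✓.
G2: ✓.
G3: fails — pRm, pR²n but no w with mR²w and nRw.
G4: fails — tRt, tR²u but no w with tR²w and uRw.

G1, G2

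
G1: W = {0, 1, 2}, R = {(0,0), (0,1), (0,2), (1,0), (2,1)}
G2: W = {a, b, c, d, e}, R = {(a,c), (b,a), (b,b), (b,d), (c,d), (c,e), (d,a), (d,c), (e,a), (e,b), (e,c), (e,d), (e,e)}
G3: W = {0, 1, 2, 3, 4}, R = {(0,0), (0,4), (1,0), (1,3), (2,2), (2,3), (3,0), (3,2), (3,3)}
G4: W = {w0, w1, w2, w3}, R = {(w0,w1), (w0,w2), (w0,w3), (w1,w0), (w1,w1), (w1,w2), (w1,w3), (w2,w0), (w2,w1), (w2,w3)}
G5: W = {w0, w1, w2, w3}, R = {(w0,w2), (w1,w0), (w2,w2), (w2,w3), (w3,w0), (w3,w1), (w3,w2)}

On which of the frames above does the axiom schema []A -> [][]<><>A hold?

Frame correspondent (Sahlqvist): forall x forall z (x R^2 z -> exists w (xRw & z R^2 w)) — i.e. a generalized confluence (Geach) condition.
G1: holds.
G2: holds.
G3: fails — 0R²4 but no w with 0Rw and 4R²w.
G4: fails — w0R²w3 but no w with w0Rw and w3R²w.
G5: holds.
Valid on: G1, G2, G5.

G1, G2, G5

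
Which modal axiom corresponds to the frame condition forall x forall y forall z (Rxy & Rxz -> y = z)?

◇ψ → □ψ

The condition is partial functionality. The CD schema ◇ψ → □ψ defines it.
Suppose ◇ψ→□ψ is valid. Take Rxy, Rxz and set V(ψ)={y}. Then ◇ψ at x, so □ψ at x, so ψ at z, i.e. z=y.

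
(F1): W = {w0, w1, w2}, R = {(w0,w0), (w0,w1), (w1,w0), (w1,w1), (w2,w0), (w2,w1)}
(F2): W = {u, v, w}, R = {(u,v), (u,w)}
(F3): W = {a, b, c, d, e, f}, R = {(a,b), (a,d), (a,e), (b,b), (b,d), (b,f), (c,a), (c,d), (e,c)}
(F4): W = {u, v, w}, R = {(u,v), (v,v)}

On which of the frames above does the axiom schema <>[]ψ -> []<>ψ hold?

This is the axiom for convergence; its first-order frame correspondent is forall x forall y forall z (Rxy & Rxz -> exists w (Ryw & Rzw)).
(F1): satisfies the condition.
(F2): fails — Ruv and Ruv but v and v have no common successor.
(F3): fails — Rab and Rae but b and e have no common successor.
(F4): satisfies the condition.
Valid on: (F1), (F4).

(F1), (F4)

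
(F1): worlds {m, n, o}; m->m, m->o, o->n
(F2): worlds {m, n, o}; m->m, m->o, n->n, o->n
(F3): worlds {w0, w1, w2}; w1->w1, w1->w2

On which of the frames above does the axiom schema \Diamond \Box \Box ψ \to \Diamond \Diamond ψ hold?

(F2)

This is the axiom for a generalized confluence (Geach) condition; its first-order frame correspondent is \forall x \forall y (xRy \to \exists w (y R^2 w \wedge x R^2 w)).
(F1): fails — mRo but no w with oR²w and mR²w.
(F2): satisfies the condition.
(F3): fails — w1Rw2 but no w with w2R²w and w1R²w.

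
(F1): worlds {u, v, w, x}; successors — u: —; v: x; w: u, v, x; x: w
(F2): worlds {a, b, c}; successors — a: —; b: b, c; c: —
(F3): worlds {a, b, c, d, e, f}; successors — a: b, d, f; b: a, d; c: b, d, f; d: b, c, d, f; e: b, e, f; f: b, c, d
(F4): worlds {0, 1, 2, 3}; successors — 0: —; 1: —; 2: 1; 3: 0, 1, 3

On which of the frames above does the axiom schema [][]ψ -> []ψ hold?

(F2)

This is the axiom for density; its first-order frame correspondent is forall x forall y (Rxy -> exists z (Rxz & Rzy)).
(F1): fails — Rxw but no z with Rxz and Rzw.
(F2): ✓.
(F3): fails — Rba but no z with Rbz and Rza.
(F4): fails — R21 but no z with R2z and Rz1.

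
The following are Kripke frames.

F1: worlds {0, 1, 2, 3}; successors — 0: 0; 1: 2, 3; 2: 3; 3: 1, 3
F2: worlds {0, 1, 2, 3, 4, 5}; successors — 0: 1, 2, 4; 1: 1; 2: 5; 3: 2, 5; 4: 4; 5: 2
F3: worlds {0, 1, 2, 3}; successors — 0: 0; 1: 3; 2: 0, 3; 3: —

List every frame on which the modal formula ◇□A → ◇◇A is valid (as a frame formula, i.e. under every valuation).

Frame correspondent (Sahlqvist): ∀x ∀y (xRy → ∃w (yRw ∧ xR²w)) — i.e. a generalized confluence (Geach) condition.
F1: condition met.
F2: condition met.
F3: fails — 1R3 but no w with 3Rw and 1R²w.
Valid on: F1, F2.

F1, F2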